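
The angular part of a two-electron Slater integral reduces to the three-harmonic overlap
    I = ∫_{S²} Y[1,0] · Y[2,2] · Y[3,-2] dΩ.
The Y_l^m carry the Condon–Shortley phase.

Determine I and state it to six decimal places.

0.184674

m-sum 0 ✓  L=6 even ✓  1≤3≤3 ✓
Π(2lᵢ+1) = 3×5×7 = 105
triangle coeff Δ(1,2,3) = 1/105
Σ_t [0,0]: t=0:+1/4 = 1/4
(3j)²=3/35 [(1 2 3; 0 0 0)], sign=-1
Σ_t [0,0]: t=0:+1/24 = 1/24
(3j)²=1/21 [(1 2 3; 0 2 -2)], sign=-1
⇒ 4πI² = 3/7
I = (+1)√(3/7/(4π)) = 0.18467439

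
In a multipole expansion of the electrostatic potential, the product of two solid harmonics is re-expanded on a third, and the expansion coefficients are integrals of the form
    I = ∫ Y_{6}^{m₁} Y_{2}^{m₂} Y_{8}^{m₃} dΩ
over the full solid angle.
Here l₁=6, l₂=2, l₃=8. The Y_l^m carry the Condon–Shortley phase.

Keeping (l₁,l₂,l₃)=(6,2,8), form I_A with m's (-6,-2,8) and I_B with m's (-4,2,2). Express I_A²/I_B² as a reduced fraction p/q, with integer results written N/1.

364/3

Same 6,2,8: normalisation and zero-m 3j drop out of the ratio.
A: Δ: 0! 12! 4! / 17! → 1/30940; sum: t=0:+1/11496038400 = 1/11496038400; 3j²(6 2 8; -6 -2 8) = Δ·Π!·Σ² = 1/17  (sign +1)
B: Δ: 0! 12! 4! / 17! → 1/30940; sum: t=0:+1/174182400 = 1/174182400; 3j²(6 2 8; -4 2 2) = Δ·Π!·Σ² = 3/6188  (sign +1)
I_A²/I_B² = (1/17)/(3/6188) = 364/3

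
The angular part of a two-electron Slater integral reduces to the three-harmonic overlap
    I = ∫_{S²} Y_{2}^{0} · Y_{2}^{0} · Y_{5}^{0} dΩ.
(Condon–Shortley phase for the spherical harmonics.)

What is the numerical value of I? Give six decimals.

0.000000

|2−2|≤5≤2+2 violated ⇒ I = 0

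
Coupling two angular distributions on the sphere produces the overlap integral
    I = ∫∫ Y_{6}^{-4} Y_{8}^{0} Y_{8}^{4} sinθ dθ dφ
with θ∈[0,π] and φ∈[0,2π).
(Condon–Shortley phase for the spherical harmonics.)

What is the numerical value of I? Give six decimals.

Checks pass: Σm=0; 22 even; l₃=8∈[2,14].
(2·6+1)(2·8+1)(2·8+1) = 3757
Δ: 6! 6! 10! / 23! → 1/13742520792
sum: t=0:+1/41803776000 t=1:−1/435456000 t=2:+1/39813120 t=3:−1/18662400 t=4:+1/39813120 t=5:−1/435456000 t=6:+1/41803776000 = -11/1393459200
3j²(6 8 8; 0 0 0) = Δ·Π!·Σ² = 600/96577  (sign -1)
sum: t=4:+1/597196800 t=5:−1/435456000 t=6:+1/2786918400 = -11/41803776000
3j²(6 8 8; -4 0 4) = Δ·Π!·Σ² = 66/96577  (sign -1)
combine: 4πI² = 3757·600/96577·66/96577 = 39600/2482597
take √, sign +1: I = 0.03562784

0.035628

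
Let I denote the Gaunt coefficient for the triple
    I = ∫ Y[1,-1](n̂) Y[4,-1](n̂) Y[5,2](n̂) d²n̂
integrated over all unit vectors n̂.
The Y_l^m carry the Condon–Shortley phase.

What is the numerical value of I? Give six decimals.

Rules hold: Σm=0, L=10 even, 3≤5≤5.
N = 3·9·11 = 297
Δ = 0!·2!·8!/11! = 1/495
Racah Σ t=0..0: t=0:+1/576 = 1/576
⇒ 3j(1 4 5; 0 0 0)² = 5/99, sgn -1
Racah Σ t=0..0: t=0:+1/1440 = 1/1440
⇒ 3j(1 4 5; -1 -1 2)² = 7/165, sgn -1
4πI² = N·(3j₀)²·(3jₘ)² = 7/11
I = +1·√(0.636364/4π) = 0.22503380

0.225034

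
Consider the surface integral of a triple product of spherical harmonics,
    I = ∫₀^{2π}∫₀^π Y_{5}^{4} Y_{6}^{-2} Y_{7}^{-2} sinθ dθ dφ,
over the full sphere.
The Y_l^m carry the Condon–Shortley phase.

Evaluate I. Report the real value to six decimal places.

m-sum 0 ✓  L=18 even ✓  1≤7≤11 ✓
Π(2lᵢ+1) = 11×13×15 = 2145
triangle coeff Δ(5,6,7) = 1/174594420
Σ_t [0,4]: t=0:+1/4147200 t=1:−1/207360 t=2:+1/82944 t=3:−1/207360 t=4:+1/4147200 = 1/345600
(3j)²=420/46189 [(5 6 7; 0 0 0)], sign=-1
Σ_t [0,1]: t=0:+1/1658880 t=1:−1/3110400 = 7/24883200
(3j)²=4802/692835 [(5 6 7; 4 -2 -2)], sign=-1
⇒ 4πI² = 2016840/14919047
I = (+1)√(2016840/14919047/(4π)) = 0.10371946

0.103719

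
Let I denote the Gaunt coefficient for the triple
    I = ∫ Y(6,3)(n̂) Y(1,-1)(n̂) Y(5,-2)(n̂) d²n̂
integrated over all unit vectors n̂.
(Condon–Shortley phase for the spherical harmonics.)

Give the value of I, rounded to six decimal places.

m-sum 0 ✓  L=12 even ✓  5≤5≤7 ✓
Π(2lᵢ+1) = 13×3×11 = 429
triangle coeff Δ(6,1,5) = 1/858
Σ_t [1,1]: t=1:−1/14400 = -1/14400
(3j)²=6/143 [(6 1 5; 0 0 0)], sign=+1
Σ_t [0,0]: t=0:+1/60480 = 1/60480
(3j)²=6/143 [(6 1 5; 3 -1 -2)], sign=-1
⇒ 4πI² = 108/143
I = (-1)√(108/143/(4π)) = -0.24515397

-0.245154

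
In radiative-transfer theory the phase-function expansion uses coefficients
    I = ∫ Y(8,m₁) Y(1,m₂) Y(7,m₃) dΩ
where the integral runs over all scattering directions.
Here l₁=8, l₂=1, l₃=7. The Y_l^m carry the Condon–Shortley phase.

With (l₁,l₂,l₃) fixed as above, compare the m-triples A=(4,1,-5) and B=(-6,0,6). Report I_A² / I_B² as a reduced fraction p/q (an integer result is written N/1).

3/14

Same 8,1,7: normalisation and zero-m 3j drop out of the ratio.
A: Δ: 2! 14! 0! / 17! → 1/2040; sum: t=2:+1/1916006400 = 1/1916006400; 3j²(8 1 7; 4 1 -5) = Δ·Π!·Σ² = 1/340  (sign +1)
B: Δ: 2! 14! 0! / 17! → 1/2040; sum: t=1:−1/6227020800 = -1/6227020800; 3j²(8 1 7; -6 0 6) = Δ·Π!·Σ² = 7/510  (sign +1)
I_A²/I_B² = (1/340)/(7/510) = 3/14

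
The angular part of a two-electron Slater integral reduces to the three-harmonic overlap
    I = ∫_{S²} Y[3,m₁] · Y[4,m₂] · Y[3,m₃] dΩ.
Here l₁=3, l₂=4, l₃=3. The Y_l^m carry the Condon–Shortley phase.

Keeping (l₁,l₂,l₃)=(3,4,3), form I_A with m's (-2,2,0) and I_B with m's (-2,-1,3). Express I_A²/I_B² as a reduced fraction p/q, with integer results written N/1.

1/10

Same 3,4,3: normalisation and zero-m 3j drop out of the ratio.
A: Δ: 4! 2! 4! / 11! → 1/34650; sum: t=3:−1/72 t=4:+1/96 = -1/288; 3j²(3 4 3; -2 2 0) = Δ·Π!·Σ² = 1/462  (sign +1)
B: Δ: 4! 2! 4! / 11! → 1/34650; sum: t=3:−1/288 = -1/288; 3j²(3 4 3; -2 -1 3) = Δ·Π!·Σ² = 5/231  (sign -1)
I_A²/I_B² = (1/462)/(5/231) = 1/10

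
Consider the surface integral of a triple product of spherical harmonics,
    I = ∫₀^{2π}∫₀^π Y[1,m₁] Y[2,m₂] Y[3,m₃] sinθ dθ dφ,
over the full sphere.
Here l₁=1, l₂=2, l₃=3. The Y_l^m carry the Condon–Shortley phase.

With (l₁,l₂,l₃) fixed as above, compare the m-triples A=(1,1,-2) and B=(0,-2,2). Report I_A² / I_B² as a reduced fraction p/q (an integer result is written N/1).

2/1

l's match ⇒ only the (l;m) 3-j factors differ between A and B.
A: triangle coeff Δ(1,2,3) = 1/105; Σ_t [0,0]: t=0:+1/12 = 1/12; (3j)²=2/21 [(1 2 3; 1 1 -2)], sign=-1
B: triangle coeff Δ(1,2,3) = 1/105; Σ_t [0,0]: t=0:+1/24 = 1/24; (3j)²=1/21 [(1 2 3; 0 -2 2)], sign=-1
I_A²/I_B² = (2/21)/(1/21) = 2/1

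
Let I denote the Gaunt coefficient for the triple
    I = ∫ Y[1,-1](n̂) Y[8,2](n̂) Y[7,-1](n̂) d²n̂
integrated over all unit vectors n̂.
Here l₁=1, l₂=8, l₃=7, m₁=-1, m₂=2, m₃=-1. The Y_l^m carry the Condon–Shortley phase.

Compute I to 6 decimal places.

m-sum 0 ✓  L=16 even ✓  7≤7≤9 ✓
Π(2lᵢ+1) = 3×17×15 = 765
triangle coeff Δ(1,8,7) = 1/2040
Σ_t [1,1]: t=1:−1/25401600 = -1/25401600
(3j)²=8/255 [(1 8 7; 0 0 0)], sign=+1
Σ_t [2,2]: t=2:+1/58060800 = 1/58060800
(3j)²=3/136 [(1 8 7; -1 2 -1)], sign=+1
⇒ 4πI² = 9/17
I = (+1)√(9/17/(4π)) = 0.20525411

0.205254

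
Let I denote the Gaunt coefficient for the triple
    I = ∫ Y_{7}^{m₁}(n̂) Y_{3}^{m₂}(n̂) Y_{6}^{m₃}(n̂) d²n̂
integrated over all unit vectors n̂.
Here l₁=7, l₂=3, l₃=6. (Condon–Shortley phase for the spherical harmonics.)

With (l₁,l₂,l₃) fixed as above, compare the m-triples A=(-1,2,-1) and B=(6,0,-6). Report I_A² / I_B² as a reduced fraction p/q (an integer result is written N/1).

12005/28314

Shared (l₁,l₂,l₃)=(7,3,6): N and (l;000)² cancel in I_A²/I_B².
A: Δ = 4!·10!·2!/17! = 1/2042040; Racah Σ t=3..4: t=3:−1/172800 t=4:+1/414720 = -7/2073600; ⇒ 3j(7 3 6; -1 2 -1)² = 343/29172, sgn +1
B: Δ = 4!·10!·2!/17! = 1/2042040; Racah Σ t=1..1: t=1:−1/43545600 = -1/43545600; ⇒ 3j(7 3 6; 6 0 -6)² = 33/1190, sgn -1
I_A²/I_B² = (343/29172)/(33/1190) = 12005/28314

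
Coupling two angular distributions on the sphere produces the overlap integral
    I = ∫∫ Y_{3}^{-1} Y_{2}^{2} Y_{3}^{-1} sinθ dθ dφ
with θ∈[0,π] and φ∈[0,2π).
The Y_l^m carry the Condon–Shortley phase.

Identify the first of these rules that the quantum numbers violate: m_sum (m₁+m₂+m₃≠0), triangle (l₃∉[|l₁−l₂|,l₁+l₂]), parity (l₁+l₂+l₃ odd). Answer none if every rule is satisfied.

none

m₁+m₂+m₃ = -1 + 2 − 1 = 0  ✓
triangle: |3−2|=1 ≤ l₃=3 ≤ 3+2=5  ✓
parity: l₁+l₂+l₃ = 8 is even  ✓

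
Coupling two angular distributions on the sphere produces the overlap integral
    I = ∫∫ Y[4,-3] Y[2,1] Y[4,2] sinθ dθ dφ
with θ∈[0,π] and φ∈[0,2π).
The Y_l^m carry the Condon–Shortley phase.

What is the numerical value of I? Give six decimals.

Checks pass: Σm=0; 10 even; l₃=4∈[2,6].
(2·4+1)(2·2+1)(2·4+1) = 405
Δ: 2! 6! 2! / 11! → 1/13860
sum: t=0:+1/192 t=1:−1/36 t=2:+1/192 = -5/288
3j²(4 2 4; 0 0 0) = Δ·Π!·Σ² = 20/693  (sign -1)
sum: t=1:−1/1440 t=2:+1/240 = 1/288
3j²(4 2 4; -3 1 2) = Δ·Π!·Σ² = 5/132  (sign +1)
combine: 4πI² = 405·20/693·5/132 = 375/847
take √, sign -1: I = -0.18770204

-0.187702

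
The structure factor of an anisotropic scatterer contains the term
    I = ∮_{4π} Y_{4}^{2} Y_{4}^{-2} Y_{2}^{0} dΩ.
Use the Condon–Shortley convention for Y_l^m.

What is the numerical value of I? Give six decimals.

Rules hold: Σm=0, L=10 even, 0≤2≤8.
N = 9·9·5 = 405
Δ = 6!·2!·2!/11! = 1/13860
Racah Σ t=2..4: t=2:+1/192 t=3:−1/36 t=4:+1/192 = -5/288
⇒ 3j(4 4 2; 0 0 0)² = 20/693, sgn -1
Racah Σ t=0..2: t=0:+1/2880 t=1:−1/120 t=2:+1/192 = -1/360
⇒ 3j(4 4 2; 2 -2 0)² = 16/3465, sgn -1
4πI² = N·(3j₀)²·(3jₘ)² = 320/5929
I = +1·√(0.053972/4π) = 0.06553591

0.065536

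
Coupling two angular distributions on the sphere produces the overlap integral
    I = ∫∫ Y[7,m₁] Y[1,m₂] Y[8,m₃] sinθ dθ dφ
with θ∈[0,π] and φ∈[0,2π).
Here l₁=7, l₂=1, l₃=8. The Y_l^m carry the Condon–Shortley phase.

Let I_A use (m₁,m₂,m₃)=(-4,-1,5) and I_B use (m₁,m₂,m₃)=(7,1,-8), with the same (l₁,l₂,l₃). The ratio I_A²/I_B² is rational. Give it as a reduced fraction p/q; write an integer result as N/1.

13/20

l's match ⇒ only the (l;m) 3-j factors differ between A and B.
A: triangle coeff Δ(7,1,8) = 1/2040; Σ_t [0,0]: t=0:+1/479001600 = 1/479001600; (3j)²=13/340 [(7 1 8; -4 -1 5)], sign=-1
B: triangle coeff Δ(7,1,8) = 1/2040; Σ_t [0,0]: t=0:+1/174356582400 = 1/174356582400; (3j)²=1/17 [(7 1 8; 7 1 -8)], sign=+1
I_A²/I_B² = (13/340)/(1/17) = 13/20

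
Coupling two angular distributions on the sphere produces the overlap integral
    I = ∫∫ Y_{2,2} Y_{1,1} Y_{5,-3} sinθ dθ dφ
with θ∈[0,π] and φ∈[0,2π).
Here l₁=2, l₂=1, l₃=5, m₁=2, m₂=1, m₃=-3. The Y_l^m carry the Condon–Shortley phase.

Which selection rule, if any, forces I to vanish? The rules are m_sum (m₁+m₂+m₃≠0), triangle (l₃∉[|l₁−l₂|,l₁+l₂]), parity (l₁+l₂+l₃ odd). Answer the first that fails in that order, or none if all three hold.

triangle

m₁+m₂+m₃ = 2 + 1 − 3 = 0  ✓
triangle: |2−1|=1 ≤ l₃=5 ≤ 2+1=3  ✗
parity: l₁+l₂+l₃ = 8 is even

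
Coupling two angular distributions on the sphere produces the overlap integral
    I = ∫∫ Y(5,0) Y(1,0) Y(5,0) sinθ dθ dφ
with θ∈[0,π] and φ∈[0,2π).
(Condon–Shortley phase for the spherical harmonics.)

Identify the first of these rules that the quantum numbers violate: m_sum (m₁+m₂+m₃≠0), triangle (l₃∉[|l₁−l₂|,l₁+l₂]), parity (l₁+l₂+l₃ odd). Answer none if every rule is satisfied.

parity

azimuthal sum: 0 + 0 + 0 = 0  ✓
4 ≤ 5 ≤ 6 (triangle on l)  ✓
L = 5 + 1 + 5 = 11 (odd)  ✗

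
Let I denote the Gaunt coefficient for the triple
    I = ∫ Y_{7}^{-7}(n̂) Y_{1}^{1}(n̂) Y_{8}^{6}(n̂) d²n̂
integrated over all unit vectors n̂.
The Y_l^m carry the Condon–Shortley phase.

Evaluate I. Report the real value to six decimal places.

Rules hold: Σm=0, L=16 even, 6≤8≤8.
N = 15·3·17 = 765
Δ = 0!·14!·2!/17! = 1/2040
Racah Σ t=0..0: t=0:+1/25401600 = 1/25401600
⇒ 3j(7 1 8; 0 0 0)² = 8/255, sgn +1
Racah Σ t=0..0: t=0:+1/174356582400 = 1/174356582400
⇒ 3j(7 1 8; -7 1 6)² = 1/2040, sgn +1
4πI² = N·(3j₀)²·(3jₘ)² = 1/85
I = +1·√(0.0117647/4π) = 0.03059748

0.030597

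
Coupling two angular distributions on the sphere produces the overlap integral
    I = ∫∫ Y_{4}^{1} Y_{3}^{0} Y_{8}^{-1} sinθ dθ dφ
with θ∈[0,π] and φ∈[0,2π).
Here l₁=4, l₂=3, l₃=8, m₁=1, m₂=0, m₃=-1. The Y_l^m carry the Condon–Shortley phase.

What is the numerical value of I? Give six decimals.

l₃=8 ∉ [1,7] — triangle fails ⇒ I = 0

0.000000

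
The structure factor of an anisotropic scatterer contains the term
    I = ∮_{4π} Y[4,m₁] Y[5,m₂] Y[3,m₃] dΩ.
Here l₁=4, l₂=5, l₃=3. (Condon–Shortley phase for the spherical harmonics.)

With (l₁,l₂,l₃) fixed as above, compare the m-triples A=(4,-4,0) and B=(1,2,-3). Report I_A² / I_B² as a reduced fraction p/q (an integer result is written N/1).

l's match ⇒ only the (l;m) 3-j factors differ between A and B.
A: triangle coeff Δ(4,5,3) = 1/180180; Σ_t [0,0]: t=0:+1/8640 = 1/8640; (3j)²=28/715 [(4 5 3; 4 -4 0)], sign=-1
B: triangle coeff Δ(4,5,3) = 1/180180; Σ_t [3,3]: t=3:−1/1728 = -1/1728; (3j)²=25/858 [(4 5 3; 1 2 -3)], sign=-1
I_A²/I_B² = (28/715)/(25/858) = 168/125

168/125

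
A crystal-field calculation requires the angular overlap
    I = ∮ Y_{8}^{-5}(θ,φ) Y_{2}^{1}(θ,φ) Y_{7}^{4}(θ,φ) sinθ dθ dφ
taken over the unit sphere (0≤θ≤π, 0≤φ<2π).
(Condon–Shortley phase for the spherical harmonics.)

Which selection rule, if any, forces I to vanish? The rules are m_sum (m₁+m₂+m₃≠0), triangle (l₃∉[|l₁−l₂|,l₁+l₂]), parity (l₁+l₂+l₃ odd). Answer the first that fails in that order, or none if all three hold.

azimuthal sum: -5 + 1 + 4 = 0  ✓
6 ≤ 7 ≤ 10 (triangle on l)  ✓
L = 8 + 2 + 7 = 17 (odd)  ✗

parity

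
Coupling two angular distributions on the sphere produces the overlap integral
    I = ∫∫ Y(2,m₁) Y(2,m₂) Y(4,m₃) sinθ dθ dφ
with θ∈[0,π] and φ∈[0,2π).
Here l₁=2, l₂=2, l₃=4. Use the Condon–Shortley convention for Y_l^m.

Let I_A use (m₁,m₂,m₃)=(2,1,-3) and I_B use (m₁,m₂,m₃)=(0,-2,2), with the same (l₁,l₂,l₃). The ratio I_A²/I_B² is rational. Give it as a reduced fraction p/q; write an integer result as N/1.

7/3

Same 2,2,4: normalisation and zero-m 3j drop out of the ratio.
A: Δ: 0! 4! 4! / 9! → 1/630; sum: t=0:+1/144 = 1/144; 3j²(2 2 4; 2 1 -3) = Δ·Π!·Σ² = 1/18  (sign -1)
B: Δ: 0! 4! 4! / 9! → 1/630; sum: t=0:+1/96 = 1/96; 3j²(2 2 4; 0 -2 2) = Δ·Π!·Σ² = 1/42  (sign +1)
I_A²/I_B² = (1/18)/(1/42) = 7/3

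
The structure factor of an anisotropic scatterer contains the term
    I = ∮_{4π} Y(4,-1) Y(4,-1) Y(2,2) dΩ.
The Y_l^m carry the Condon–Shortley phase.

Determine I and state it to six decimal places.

0.200662

m-sum 0 ✓  L=10 even ✓  0≤2≤8 ✓
Π(2lᵢ+1) = 9×9×5 = 405
triangle coeff Δ(4,4,2) = 1/13860
Σ_t [2,4]: t=2:+1/192 t=3:−1/36 t=4:+1/192 = -5/288
(3j)²=20/693 [(4 4 2; 0 0 0)], sign=-1
Σ_t [3,3]: t=3:−1/144 = -1/144
(3j)²=10/231 [(4 4 2; -1 -1 2)], sign=-1
⇒ 4πI² = 3000/5929
I = (+1)√(3000/5929/(4π)) = 0.20066192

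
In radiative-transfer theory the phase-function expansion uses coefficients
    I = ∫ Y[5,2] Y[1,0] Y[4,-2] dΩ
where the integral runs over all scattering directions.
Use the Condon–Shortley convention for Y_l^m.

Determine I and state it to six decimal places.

0.225034

Checks pass: Σm=0; 10 even; l₃=4∈[4,6].
(2·5+1)(2·1+1)(2·4+1) = 297
Δ: 2! 8! 0! / 11! → 1/495
sum: t=1:−1/576 = -1/576
3j²(5 1 4; 0 0 0) = Δ·Π!·Σ² = 5/99  (sign -1)
sum: t=1:−1/1440 = -1/1440
3j²(5 1 4; 2 0 -2) = Δ·Π!·Σ² = 7/165  (sign -1)
combine: 4πI² = 297·5/99·7/165 = 7/11
take √, sign +1: I = 0.22503380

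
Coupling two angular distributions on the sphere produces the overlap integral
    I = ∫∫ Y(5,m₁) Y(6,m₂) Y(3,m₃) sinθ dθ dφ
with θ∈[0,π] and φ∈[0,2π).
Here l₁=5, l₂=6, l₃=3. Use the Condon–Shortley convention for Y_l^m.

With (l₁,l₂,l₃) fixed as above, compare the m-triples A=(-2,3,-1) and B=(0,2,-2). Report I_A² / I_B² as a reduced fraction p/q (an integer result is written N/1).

l's match ⇒ only the (l;m) 3-j factors differ between A and B.
A: triangle coeff Δ(5,6,3) = 1/675675; Σ_t [5,7]: t=5:−1/34560 t=6:+1/8640 t=7:−1/40320 = 1/16128; (3j)²=18/1001 [(5 6 3; -2 3 -1)], sign=+1
B: triangle coeff Δ(5,6,3) = 1/675675; Σ_t [4,5]: t=4:+1/13824 t=5:−1/8640 = -1/23040; (3j)²=2/429 [(5 6 3; 0 2 -2)], sign=+1
I_A²/I_B² = (18/1001)/(2/429) = 27/7

27/7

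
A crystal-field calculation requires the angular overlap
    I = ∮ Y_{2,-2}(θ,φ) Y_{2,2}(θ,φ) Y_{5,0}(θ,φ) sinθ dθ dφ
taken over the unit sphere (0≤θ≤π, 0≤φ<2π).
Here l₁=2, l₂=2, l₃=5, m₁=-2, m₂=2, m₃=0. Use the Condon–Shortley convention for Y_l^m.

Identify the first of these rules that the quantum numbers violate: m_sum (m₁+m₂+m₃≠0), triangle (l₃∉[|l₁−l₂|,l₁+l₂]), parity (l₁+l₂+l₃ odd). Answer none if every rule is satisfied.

azimuthal sum: -2 + 2 + 0 = 0  ✓
0 ≤ 5 ≤ 4 (triangle on l)  ✗
L = 2 + 2 + 5 = 9 (odd)

triangle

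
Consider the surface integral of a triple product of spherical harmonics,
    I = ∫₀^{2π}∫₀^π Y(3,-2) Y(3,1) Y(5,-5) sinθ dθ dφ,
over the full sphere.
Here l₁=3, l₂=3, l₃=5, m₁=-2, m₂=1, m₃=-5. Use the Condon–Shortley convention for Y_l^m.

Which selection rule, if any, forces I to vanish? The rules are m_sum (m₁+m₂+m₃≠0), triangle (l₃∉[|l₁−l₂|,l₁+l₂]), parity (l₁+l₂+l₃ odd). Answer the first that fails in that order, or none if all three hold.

m_sum

m₁+m₂+m₃ = -2 + 1 − 5 = -6  ✗
triangle: |3−3|=0 ≤ l₃=5 ≤ 3+3=6
parity: l₁+l₂+l₃ = 11 is odd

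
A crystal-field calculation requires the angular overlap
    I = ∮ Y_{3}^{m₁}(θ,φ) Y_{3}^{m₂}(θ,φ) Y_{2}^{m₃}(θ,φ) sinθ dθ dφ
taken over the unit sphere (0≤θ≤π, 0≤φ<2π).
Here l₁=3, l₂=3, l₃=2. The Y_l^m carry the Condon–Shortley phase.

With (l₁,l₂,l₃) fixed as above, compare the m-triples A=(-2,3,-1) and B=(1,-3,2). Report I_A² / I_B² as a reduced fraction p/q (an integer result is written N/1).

l's match ⇒ only the (l;m) 3-j factors differ between A and B.
A: triangle coeff Δ(3,3,2) = 1/3780; Σ_t [4,4]: t=4:+1/48 = 1/48; (3j)²=5/84 [(3 3 2; -2 3 -1)], sign=-1
B: triangle coeff Δ(3,3,2) = 1/3780; Σ_t [0,0]: t=0:+1/96 = 1/96; (3j)²=1/42 [(3 3 2; 1 -3 2)], sign=+1
I_A²/I_B² = (5/84)/(1/42) = 5/2

5/2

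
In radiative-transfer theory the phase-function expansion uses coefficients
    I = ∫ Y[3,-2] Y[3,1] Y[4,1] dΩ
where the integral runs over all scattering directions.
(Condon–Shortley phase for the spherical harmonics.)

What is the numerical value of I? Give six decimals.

Rules hold: Σm=0, L=10 even, 0≤4≤6.
N = 7·7·9 = 441
Δ = 2!·4!·4!/11! = 1/34650
Racah Σ t=0..2: t=0:+1/72 t=1:−1/16 t=2:+1/72 = -5/144
⇒ 3j(3 3 4; 0 0 0)² = 2/77, sgn -1
Racah Σ t=1..2: t=1:−1/144 t=2:+1/48 = 1/72
⇒ 3j(3 3 4; -2 1 1)² = 16/693, sgn -1
4πI² = N·(3j₀)²·(3jₘ)² = 32/121
I = +1·√(0.264463/4π) = 0.14506992

0.145070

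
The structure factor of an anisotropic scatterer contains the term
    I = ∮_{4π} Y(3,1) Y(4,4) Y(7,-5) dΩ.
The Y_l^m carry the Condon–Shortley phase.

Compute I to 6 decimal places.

-0.149912

Rules hold: Σm=0, L=14 even, 1≤7≤7.
N = 7·9·15 = 945
Δ = 0!·6!·8!/15! = 1/45045
Racah Σ t=0..0: t=0:+1/20736 = 1/20736
⇒ 3j(3 4 7; 0 0 0)² = 35/1287, sgn -1
Racah Σ t=0..0: t=0:+1/1935360 = 1/1935360
⇒ 3j(3 4 7; 1 4 -5)² = 1/91, sgn +1
4πI² = N·(3j₀)²·(3jₘ)² = 525/1859
I = -1·√(0.28241/4π) = -0.14991153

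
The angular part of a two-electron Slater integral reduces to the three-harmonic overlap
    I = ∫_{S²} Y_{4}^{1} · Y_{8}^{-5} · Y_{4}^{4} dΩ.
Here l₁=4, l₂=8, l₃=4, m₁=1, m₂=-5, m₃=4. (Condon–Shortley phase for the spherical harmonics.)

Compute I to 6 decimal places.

Rules hold: Σm=0, L=16 even, 4≤4≤12.
N = 9·17·9 = 1377
Δ = 8!·0!·8!/17! = 1/218790
Racah Σ t=4..4: t=4:+1/331776 = 1/331776
⇒ 3j(4 8 4; 0 0 0)² = 490/21879, sgn +1
Racah Σ t=3..3: t=3:−1/29030400 = -1/29030400
⇒ 3j(4 8 4; 1 -5 4)² = 1/170, sgn -1
4πI² = N·(3j₀)²·(3jₘ)² = 441/2431
I = -1·√(0.181407/4π) = -0.12014948

-0.120149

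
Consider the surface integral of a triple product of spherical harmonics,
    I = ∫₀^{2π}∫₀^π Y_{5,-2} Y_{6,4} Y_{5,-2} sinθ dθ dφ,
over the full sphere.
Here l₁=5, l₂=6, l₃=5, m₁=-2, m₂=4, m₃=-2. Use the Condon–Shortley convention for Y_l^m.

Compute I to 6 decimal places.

Checks pass: Σm=0; 16 even; l₃=5∈[1,11].
(2·5+1)(2·6+1)(2·5+1) = 1573
Δ: 6! 4! 6! / 17! → 1/28588560
sum: t=1:−1/345600 t=2:+1/13824 t=3:−1/5184 t=4:+1/13824 t=5:−1/345600 = -7/129600
3j²(5 6 5; 0 0 0) = Δ·Π!·Σ² = 80/7293  (sign +1)
sum: t=4:+1/207360 t=5:−1/57600 t=6:+1/207360 = -1/129600
3j²(5 6 5; -2 4 -2) = Δ·Π!·Σ² = 168/12155  (sign +1)
combine: 4πI² = 1573·80/7293·168/12155 = 896/3757
take √, sign +1: I = 0.13776169

0.137762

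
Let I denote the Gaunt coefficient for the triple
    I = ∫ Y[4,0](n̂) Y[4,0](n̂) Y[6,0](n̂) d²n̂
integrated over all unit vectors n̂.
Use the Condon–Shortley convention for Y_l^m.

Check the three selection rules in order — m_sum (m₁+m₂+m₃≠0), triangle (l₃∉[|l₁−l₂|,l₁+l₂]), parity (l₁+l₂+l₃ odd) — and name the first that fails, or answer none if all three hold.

none

azimuthal sum: 0 + 0 + 0 = 0  ✓
0 ≤ 6 ≤ 8 (triangle on l)  ✓
L = 4 + 4 + 6 = 14 (even)  ✓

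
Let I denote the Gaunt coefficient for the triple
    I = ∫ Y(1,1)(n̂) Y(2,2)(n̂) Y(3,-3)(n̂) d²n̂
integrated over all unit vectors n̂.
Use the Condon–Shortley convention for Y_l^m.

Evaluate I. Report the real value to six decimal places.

m-sum 0 ✓  L=6 even ✓  1≤3≤3 ✓
Π(2lᵢ+1) = 3×5×7 = 105
triangle coeff Δ(1,2,3) = 1/105
Σ_t [0,0]: t=0:+1/4 = 1/4
(3j)²=3/35 [(1 2 3; 0 0 0)], sign=-1
Σ_t [0,0]: t=0:+1/48 = 1/48
(3j)²=1/7 [(1 2 3; 1 2 -3)], sign=+1
⇒ 4πI² = 9/7
I = (-1)√(9/7/(4π)) = -0.31986543

-0.319865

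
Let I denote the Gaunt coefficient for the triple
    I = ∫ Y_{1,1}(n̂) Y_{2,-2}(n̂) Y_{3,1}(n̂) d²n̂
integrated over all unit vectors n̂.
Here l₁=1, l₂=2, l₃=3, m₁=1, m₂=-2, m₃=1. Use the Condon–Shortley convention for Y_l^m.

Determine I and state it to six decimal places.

Rules hold: Σm=0, L=6 even, 1≤3≤3.
N = 3·5·7 = 105
Δ = 0!·2!·4!/7! = 1/105
Racah Σ t=0..0: t=0:+1/4 = 1/4
⇒ 3j(1 2 3; 0 0 0)² = 3/35, sgn -1
Racah Σ t=0..0: t=0:+1/48 = 1/48
⇒ 3j(1 2 3; 1 -2 1)² = 1/105, sgn +1
4πI² = N·(3j₀)²·(3jₘ)² = 3/35
I = -1·√(0.0857143/4π) = -0.08258890

-0.082589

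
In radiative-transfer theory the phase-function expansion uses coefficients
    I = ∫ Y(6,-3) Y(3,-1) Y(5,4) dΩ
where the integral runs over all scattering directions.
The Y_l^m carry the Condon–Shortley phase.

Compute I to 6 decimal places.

Rules hold: Σm=0, L=14 even, 3≤5≤9.
N = 13·7·11 = 1001
Δ = 4!·8!·2!/15! = 1/675675
Racah Σ t=1..3: t=1:−1/8640 t=2:+1/2304 t=3:−1/8640 = 7/34560
⇒ 3j(6 3 5; 0 0 0)² = 7/429, sgn -1
Racah Σ t=1..2: t=1:−1/241920 t=2:+1/40320 = 1/48384
⇒ 3j(6 3 5; -3 -1 4)² = 24/1001, sgn -1
4πI² = N·(3j₀)²·(3jₘ)² = 56/143
I = +1·√(0.391608/4π) = 0.17653103

0.176531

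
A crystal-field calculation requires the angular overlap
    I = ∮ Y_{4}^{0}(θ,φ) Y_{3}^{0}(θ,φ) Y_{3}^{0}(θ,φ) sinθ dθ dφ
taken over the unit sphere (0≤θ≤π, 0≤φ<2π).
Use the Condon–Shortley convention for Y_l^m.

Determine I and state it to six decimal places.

0.153870

Rules hold: Σm=0, L=10 even, 1≤3≤7.
N = 9·7·7 = 441
Δ = 4!·4!·2!/11! = 1/34650
Racah Σ t=1..3: t=1:−1/72 t=2:+1/16 t=3:−1/72 = 5/144
⇒ 3j(4 3 3; 0 0 0)² = 2/77, sgn -1
(m-triple is (0,0,0) — same symbol as above.)
4πI² = N·(3j₀)²·(3jₘ)² = 36/121
I = +1·√(0.297521/4π) = 0.15386989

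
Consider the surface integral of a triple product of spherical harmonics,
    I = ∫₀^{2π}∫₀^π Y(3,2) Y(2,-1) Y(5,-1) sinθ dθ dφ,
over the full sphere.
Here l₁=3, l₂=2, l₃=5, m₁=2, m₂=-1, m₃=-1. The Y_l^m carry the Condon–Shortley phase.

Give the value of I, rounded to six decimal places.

-0.117387

Rules hold: Σm=0, L=10 even, 1≤5≤5.
N = 7·5·11 = 385
Δ = 0!·6!·4!/11! = 1/2310
Racah Σ t=0..0: t=0:+1/144 = 1/144
⇒ 3j(3 2 5; 0 0 0)² = 10/231, sgn -1
Racah Σ t=0..0: t=0:+1/720 = 1/720
⇒ 3j(3 2 5; 2 -1 -1)² = 4/385, sgn +1
4πI² = N·(3j₀)²·(3jₘ)² = 40/231
I = -1·√(0.17316/4π) = -0.11738675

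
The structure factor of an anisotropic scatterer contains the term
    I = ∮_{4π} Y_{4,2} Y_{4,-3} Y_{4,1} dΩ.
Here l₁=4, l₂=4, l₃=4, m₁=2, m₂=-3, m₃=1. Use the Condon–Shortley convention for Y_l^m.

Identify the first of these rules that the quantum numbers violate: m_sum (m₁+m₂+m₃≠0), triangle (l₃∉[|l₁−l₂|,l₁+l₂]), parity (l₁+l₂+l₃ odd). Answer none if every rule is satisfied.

azimuthal sum: 2 − 3 + 1 = 0  ✓
0 ≤ 4 ≤ 8 (triangle on l)  ✓
L = 4 + 4 + 4 = 12 (even)  ✓

none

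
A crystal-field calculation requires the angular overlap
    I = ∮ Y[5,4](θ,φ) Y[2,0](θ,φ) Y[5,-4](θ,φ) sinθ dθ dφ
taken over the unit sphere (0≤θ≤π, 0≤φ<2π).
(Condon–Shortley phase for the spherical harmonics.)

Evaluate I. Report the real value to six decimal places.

Rules hold: Σm=0, L=12 even, 3≤5≤7.
N = 11·5·11 = 605
Δ = 2!·8!·2!/13! = 1/38610
Racah Σ t=0..2: t=0:+1/2880 t=1:−1/576 t=2:+1/2880 = -1/960
⇒ 3j(5 2 5; 0 0 0)² = 10/429, sgn +1
Racah Σ t=0..1: t=0:+1/20160 t=1:−1/40320 = 1/40320
⇒ 3j(5 2 5; 4 0 -4)² = 6/715, sgn -1
4πI² = N·(3j₀)²·(3jₘ)² = 20/169
I = -1·√(0.118343/4π) = -0.09704356

-0.097044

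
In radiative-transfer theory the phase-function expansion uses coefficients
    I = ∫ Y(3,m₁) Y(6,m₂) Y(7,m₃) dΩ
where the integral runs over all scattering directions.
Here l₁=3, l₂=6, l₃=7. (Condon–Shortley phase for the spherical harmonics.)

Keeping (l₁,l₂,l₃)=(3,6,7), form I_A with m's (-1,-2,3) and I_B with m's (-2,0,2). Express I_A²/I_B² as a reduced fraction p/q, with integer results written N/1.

Same 3,6,7: normalisation and zero-m 3j drop out of the ratio.
A: Δ: 2! 4! 10! / 17! → 1/2042040; sum: t=0:+1/829440 t=1:−1/181440 t=2:+1/645120 = -1/362880; 3j²(3 6 7; -1 -2 3) = Δ·Π!·Σ² = 256/17017  (sign -1)
B: Δ: 2! 4! 10! / 17! → 1/2042040; sum: t=1:−1/345600 t=2:+1/207360 = 1/518400; 3j²(3 6 7; -2 0 2) = Δ·Π!·Σ² = 12/2431  (sign -1)
I_A²/I_B² = (256/17017)/(12/2431) = 64/21

64/21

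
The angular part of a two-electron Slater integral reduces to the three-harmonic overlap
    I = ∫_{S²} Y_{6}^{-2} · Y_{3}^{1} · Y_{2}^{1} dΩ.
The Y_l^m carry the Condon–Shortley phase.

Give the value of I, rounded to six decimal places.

l₃=2 ∉ [3,9] — triangle fails ⇒ I = 0

0.000000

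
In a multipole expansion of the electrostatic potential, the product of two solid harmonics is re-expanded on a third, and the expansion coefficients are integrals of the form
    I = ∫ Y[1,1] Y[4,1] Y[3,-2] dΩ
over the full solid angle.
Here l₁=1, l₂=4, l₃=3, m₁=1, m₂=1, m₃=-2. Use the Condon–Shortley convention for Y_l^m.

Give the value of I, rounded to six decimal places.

-0.106622

m-sum 0 ✓  L=8 even ✓  3≤3≤5 ✓
Π(2lᵢ+1) = 3×9×7 = 189
triangle coeff Δ(1,4,3) = 1/252
Σ_t [1,1]: t=1:−1/36 = -1/36
(3j)²=4/63 [(1 4 3; 0 0 0)], sign=+1
Σ_t [0,0]: t=0:+1/240 = 1/240
(3j)²=1/84 [(1 4 3; 1 1 -2)], sign=-1
⇒ 4πI² = 1/7
I = (-1)√(1/7/(4π)) = -0.10662181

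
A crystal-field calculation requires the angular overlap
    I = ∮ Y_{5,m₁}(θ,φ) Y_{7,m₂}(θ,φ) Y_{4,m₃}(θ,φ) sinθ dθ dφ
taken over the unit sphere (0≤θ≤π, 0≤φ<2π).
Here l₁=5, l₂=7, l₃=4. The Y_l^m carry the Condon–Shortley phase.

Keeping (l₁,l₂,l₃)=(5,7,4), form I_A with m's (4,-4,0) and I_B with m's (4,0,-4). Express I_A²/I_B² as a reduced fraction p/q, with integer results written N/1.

Same 5,7,4: normalisation and zero-m 3j drop out of the ratio.
A: Δ: 8! 2! 6! / 17! → 1/6126120; sum: t=0:+1/1451520 t=1:−1/483840 = -1/725760; 3j²(5 7 4; 4 -4 0) = Δ·Π!·Σ² = 24/1547  (sign -1)
B: Δ: 8! 2! 6! / 17! → 1/6126120; sum: t=1:−1/7257600 = -1/7257600; 3j²(5 7 4; 4 0 -4) = Δ·Π!·Σ² = 14/12155  (sign -1)
I_A²/I_B² = (24/1547)/(14/12155) = 660/49

660/49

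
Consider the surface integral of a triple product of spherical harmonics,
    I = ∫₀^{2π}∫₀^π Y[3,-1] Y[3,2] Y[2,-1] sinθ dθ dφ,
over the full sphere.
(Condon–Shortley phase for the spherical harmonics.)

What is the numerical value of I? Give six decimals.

Rules hold: Σm=0, L=8 even, 0≤2≤6.
N = 7·7·5 = 245
Δ = 4!·2!·2!/9! = 1/3780
Racah Σ t=1..3: t=1:−1/24 t=2:+1/4 t=3:−1/24 = 1/6
⇒ 3j(3 3 2; 0 0 0)² = 4/105, sgn +1
Racah Σ t=3..4: t=3:−1/12 t=4:+1/48 = -1/16
⇒ 3j(3 3 2; -1 2 -1)² = 1/28, sgn +1
4πI² = N·(3j₀)²·(3jₘ)² = 1/3
I = +1·√(0.333333/4π) = 0.16286750

0.162868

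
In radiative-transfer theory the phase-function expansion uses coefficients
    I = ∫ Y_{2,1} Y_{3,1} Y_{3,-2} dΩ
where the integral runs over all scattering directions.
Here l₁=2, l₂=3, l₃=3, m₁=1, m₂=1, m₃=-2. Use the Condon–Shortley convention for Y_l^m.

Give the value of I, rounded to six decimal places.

m-sum 0 ✓  L=8 even ✓  1≤3≤5 ✓
Π(2lᵢ+1) = 5×7×7 = 245
triangle coeff Δ(2,3,3) = 1/3780
Σ_t [0,2]: t=0:+1/24 t=1:−1/4 t=2:+1/24 = -1/6
(3j)²=4/105 [(2 3 3; 0 0 0)], sign=+1
Σ_t [0,1]: t=0:+1/48 t=1:−1/12 = -1/16
(3j)²=1/28 [(2 3 3; 1 1 -2)], sign=+1
⇒ 4πI² = 1/3
I = (+1)√(1/3/(4π)) = 0.16286750

0.162868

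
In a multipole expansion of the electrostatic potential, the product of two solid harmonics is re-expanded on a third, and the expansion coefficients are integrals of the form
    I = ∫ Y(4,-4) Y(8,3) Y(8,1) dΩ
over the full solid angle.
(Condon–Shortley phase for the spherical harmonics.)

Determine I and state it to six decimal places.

-0.167010

Checks pass: Σm=0; 20 even; l₃=8∈[4,12].
(2·4+1)(2·8+1)(2·8+1) = 2601
Δ: 4! 4! 12! / 21! → 1/185175900
sum: t=0:+1/557383680 t=1:−1/21772800 t=2:+1/8294400 t=3:−1/21772800 t=4:+1/557383680 = 1/30965760
3j²(4 8 8; 0 0 0) = Δ·Π!·Σ² = 36/4199  (sign +1)
sum: t=4:+1/348364800 = 1/348364800
3j²(4 8 8; -4 3 1) = Δ·Π!·Σ² = 66/4199  (sign -1)
combine: 4πI² = 2601·36/4199·66/4199 = 21384/61009
take √, sign -1: I = -0.16701004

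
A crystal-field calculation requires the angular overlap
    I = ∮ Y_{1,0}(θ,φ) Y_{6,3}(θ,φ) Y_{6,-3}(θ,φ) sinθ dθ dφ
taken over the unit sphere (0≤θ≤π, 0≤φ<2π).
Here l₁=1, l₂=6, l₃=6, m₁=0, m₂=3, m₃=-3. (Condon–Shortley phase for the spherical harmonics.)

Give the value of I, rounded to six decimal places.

0.000000

L=13 odd ⇒ parity kills the (l;000) factor ⇒ I = 0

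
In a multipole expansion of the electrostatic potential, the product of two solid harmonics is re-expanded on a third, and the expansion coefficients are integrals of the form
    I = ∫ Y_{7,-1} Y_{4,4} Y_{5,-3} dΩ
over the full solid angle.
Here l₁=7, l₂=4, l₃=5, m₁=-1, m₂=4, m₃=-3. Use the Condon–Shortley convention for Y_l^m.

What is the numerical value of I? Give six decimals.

0.073615

m-sum 0 ✓  L=16 even ✓  3≤5≤11 ✓
Π(2lᵢ+1) = 15×9×11 = 1485
triangle coeff Δ(7,4,5) = 1/6126120
Σ_t [2,4]: t=2:+1/69120 t=3:−1/20736 t=4:+1/69120 = -1/51840
(3j)²=280/21879 [(7 4 5; 0 0 0)], sign=+1
Σ_t [6,6]: t=6:+1/2073600 = 1/2073600
(3j)²=392/109395 [(7 4 5; -1 4 -3)], sign=+1
⇒ 4πI² = 109760/1611753
I = (+1)√(109760/1611753/(4π)) = 0.07361526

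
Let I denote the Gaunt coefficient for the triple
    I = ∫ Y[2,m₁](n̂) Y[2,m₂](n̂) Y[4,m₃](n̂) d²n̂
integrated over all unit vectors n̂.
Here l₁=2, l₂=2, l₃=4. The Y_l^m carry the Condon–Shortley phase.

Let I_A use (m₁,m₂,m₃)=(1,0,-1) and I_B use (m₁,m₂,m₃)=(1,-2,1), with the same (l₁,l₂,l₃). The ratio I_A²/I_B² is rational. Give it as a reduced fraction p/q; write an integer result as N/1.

6/1

Same 2,2,4: normalisation and zero-m 3j drop out of the ratio.
A: Δ: 0! 4! 4! / 9! → 1/630; sum: t=0:+1/24 = 1/24; 3j²(2 2 4; 1 0 -1) = Δ·Π!·Σ² = 1/21  (sign -1)
B: Δ: 0! 4! 4! / 9! → 1/630; sum: t=0:+1/144 = 1/144; 3j²(2 2 4; 1 -2 1) = Δ·Π!·Σ² = 1/126  (sign -1)
I_A²/I_B² = (1/21)/(1/126) = 6/1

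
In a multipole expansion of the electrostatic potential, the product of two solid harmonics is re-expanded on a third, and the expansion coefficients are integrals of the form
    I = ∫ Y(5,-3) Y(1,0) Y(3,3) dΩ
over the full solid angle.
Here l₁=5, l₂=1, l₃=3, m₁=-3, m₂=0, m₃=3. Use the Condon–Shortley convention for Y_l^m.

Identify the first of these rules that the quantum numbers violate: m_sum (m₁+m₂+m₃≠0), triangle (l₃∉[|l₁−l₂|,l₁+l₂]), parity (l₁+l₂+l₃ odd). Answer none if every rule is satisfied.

azimuthal sum: -3 + 0 + 3 = 0  ✓
4 ≤ 3 ≤ 6 (triangle on l)  ✗
L = 5 + 1 + 3 = 9 (odd)

triangle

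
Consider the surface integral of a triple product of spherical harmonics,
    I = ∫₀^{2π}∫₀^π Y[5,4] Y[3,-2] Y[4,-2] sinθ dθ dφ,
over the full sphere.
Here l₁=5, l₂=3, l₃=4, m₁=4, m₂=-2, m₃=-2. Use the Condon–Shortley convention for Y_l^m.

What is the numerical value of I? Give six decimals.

0.143343

m-sum 0 ✓  L=12 even ✓  2≤4≤8 ✓
Π(2lᵢ+1) = 11×7×9 = 693
triangle coeff Δ(5,3,4) = 1/180180
Σ_t [1,3]: t=1:−1/576 t=2:+1/144 t=3:−1/576 = 1/288
(3j)²=20/1001 [(5 3 4; 0 0 0)], sign=+1
Σ_t [0,1]: t=0:+1/2880 t=1:−1/8640 = 1/4320
(3j)²=8/429 [(5 3 4; 4 -2 -2)], sign=+1
⇒ 4πI² = 480/1859
I = (+1)√(480/1859/(4π)) = 0.14334284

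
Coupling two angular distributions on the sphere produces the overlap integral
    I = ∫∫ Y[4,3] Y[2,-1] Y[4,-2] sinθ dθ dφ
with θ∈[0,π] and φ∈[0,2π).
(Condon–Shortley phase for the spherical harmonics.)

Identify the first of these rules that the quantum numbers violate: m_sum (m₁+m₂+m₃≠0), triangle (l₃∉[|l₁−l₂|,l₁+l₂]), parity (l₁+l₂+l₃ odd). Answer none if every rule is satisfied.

azimuthal sum: 3 − 1 − 2 = 0  ✓
2 ≤ 4 ≤ 6 (triangle on l)  ✓
L = 4 + 2 + 4 = 10 (even)  ✓

none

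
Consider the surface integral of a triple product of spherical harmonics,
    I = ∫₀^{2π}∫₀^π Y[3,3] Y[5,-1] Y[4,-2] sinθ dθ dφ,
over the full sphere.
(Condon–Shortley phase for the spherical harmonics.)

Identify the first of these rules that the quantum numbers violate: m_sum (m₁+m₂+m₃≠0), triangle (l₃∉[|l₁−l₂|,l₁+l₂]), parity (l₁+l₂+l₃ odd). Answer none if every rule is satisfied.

m₁+m₂+m₃ = 3 − 1 − 2 = 0  ✓
triangle: |3−5|=2 ≤ l₃=4 ≤ 3+5=8  ✓
parity: l₁+l₂+l₃ = 12 is even  ✓

none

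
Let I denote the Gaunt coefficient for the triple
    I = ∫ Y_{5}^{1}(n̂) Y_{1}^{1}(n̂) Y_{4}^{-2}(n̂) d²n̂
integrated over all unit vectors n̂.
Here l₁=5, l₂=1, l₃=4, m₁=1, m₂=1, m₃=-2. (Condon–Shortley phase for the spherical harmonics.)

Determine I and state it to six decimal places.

Checks pass: Σm=0; 10 even; l₃=4∈[4,6].
(2·5+1)(2·1+1)(2·4+1) = 297
Δ: 2! 8! 0! / 11! → 1/495
sum: t=1:−1/576 = -1/576
3j²(5 1 4; 0 0 0) = Δ·Π!·Σ² = 5/99  (sign -1)
sum: t=2:+1/2880 = 1/2880
3j²(5 1 4; 1 1 -2) = Δ·Π!·Σ² = 2/165  (sign +1)
combine: 4πI² = 297·5/99·2/165 = 2/11
take √, sign -1: I = -0.12028562

-0.120286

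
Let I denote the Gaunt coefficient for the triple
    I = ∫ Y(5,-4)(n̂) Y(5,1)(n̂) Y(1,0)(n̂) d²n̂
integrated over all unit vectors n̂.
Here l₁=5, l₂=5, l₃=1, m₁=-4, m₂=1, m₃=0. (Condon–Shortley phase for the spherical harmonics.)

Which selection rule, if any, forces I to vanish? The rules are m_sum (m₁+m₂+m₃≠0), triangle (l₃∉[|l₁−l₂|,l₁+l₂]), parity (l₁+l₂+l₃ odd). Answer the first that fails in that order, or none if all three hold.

m_sum

Σmᵢ = -3  ✗
l₃∈[|l₁−l₂|,l₁+l₂]=[0,10], have l₃=1
Σlᵢ = 11 ⇒ odd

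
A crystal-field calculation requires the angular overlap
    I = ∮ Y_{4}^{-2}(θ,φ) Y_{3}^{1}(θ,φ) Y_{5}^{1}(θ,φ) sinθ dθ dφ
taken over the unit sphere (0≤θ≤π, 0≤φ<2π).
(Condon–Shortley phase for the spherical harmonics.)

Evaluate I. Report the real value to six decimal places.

Checks pass: Σm=0; 12 even; l₃=5∈[1,7].
(2·4+1)(2·3+1)(2·5+1) = 693
Δ: 2! 6! 4! / 13! → 1/180180
sum: t=0:+1/576 t=1:−1/144 t=2:+1/576 = -1/288
3j²(4 3 5; 0 0 0) = Δ·Π!·Σ² = 20/1001  (sign +1)
sum: t=0:+1/34560 t=1:−1/720 t=2:+1/384 = 43/34560
3j²(4 3 5; -2 1 1) = Δ·Π!·Σ² = 1849/180180  (sign +1)
combine: 4πI² = 693·20/1001·1849/180180 = 1849/13013
take √, sign +1: I = 0.10633465

0.106335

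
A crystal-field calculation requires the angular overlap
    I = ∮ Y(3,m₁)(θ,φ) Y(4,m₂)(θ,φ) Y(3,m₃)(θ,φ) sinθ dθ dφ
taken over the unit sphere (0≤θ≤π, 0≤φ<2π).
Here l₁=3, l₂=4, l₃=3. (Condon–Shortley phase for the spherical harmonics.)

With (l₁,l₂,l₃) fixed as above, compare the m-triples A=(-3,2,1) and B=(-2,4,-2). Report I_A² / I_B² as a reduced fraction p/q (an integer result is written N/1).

27/35

Shared (l₁,l₂,l₃)=(3,4,3): N and (l;000)² cancel in I_A²/I_B².
A: Δ = 4!·2!·4!/11! = 1/34650; Racah Σ t=4..4: t=4:+1/192 = 1/192; ⇒ 3j(3 4 3; -3 2 1)² = 3/77, sgn +1
B: Δ = 4!·2!·4!/11! = 1/34650; Racah Σ t=4..4: t=4:+1/576 = 1/576; ⇒ 3j(3 4 3; -2 4 -2)² = 5/99, sgn -1
I_A²/I_B² = (3/77)/(5/99) = 27/35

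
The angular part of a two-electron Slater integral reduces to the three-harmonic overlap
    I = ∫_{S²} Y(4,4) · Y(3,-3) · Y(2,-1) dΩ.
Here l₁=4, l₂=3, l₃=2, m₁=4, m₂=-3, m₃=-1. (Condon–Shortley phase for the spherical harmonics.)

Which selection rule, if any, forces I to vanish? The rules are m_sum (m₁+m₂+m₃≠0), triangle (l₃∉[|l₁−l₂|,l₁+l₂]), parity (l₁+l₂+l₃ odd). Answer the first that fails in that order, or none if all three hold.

parity

Σmᵢ = 0  ✓
l₃∈[|l₁−l₂|,l₁+l₂]=[1,7], have l₃=2  ✓
Σlᵢ = 9 ⇒ odd  ✗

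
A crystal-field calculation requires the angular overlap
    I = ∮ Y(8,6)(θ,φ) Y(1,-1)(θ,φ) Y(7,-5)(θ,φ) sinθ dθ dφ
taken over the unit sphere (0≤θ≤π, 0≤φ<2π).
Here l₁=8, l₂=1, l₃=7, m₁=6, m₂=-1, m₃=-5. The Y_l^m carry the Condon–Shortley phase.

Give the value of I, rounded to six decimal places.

0.291881

Rules hold: Σm=0, L=16 even, 7≤7≤9.
N = 17·3·15 = 765
Δ = 2!·14!·0!/17! = 1/2040
Racah Σ t=1..1: t=1:−1/25401600 = -1/25401600
⇒ 3j(8 1 7; 0 0 0)² = 8/255, sgn +1
Racah Σ t=0..0: t=0:+1/1916006400 = 1/1916006400
⇒ 3j(8 1 7; 6 -1 -5)² = 91/2040, sgn +1
4πI² = N·(3j₀)²·(3jₘ)² = 91/85
I = +1·√(1.07059/4π) = 0.29188132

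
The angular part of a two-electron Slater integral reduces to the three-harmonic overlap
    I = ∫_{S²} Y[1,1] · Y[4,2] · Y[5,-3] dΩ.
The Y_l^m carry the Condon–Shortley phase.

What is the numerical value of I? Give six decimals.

Rules hold: Σm=0, L=10 even, 3≤5≤5.
N = 3·9·11 = 297
Δ = 0!·2!·8!/11! = 1/495
Racah Σ t=0..0: t=0:+1/576 = 1/576
⇒ 3j(1 4 5; 0 0 0)² = 5/99, sgn -1
Racah Σ t=0..0: t=0:+1/2880 = 1/2880
⇒ 3j(1 4 5; 1 2 -3)² = 28/495, sgn +1
4πI² = N·(3j₀)²·(3jₘ)² = 28/33
I = -1·√(0.848485/4π) = -0.25984664

-0.259847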